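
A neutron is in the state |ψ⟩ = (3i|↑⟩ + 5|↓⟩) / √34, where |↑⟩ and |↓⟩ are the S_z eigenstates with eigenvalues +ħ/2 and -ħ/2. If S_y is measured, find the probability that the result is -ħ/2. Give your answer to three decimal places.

0.941

|-y⟩ = (|↑⟩ - i|↓⟩)/√2, so ⟨-y|ψ⟩ = (8i) / (√2·√34).
P = |8i|² / 68 = 64/68.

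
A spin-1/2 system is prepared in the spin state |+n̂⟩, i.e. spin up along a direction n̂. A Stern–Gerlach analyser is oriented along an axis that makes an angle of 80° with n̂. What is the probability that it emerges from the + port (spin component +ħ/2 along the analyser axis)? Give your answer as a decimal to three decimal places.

0.587

For spin-½, the probability of finding spin-up along an axis at angle θ to the initial spin direction is cos²(θ/2); spin-down is sin²(θ/2).
θ = 80°, so P = cos²(40°) ≈ 0.587.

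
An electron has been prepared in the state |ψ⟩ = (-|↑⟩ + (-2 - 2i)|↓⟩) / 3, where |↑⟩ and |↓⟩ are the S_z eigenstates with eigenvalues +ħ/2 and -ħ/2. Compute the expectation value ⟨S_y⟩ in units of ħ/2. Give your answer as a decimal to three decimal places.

0.444

⟨σ_y⟩ = 2 Im(a* b)/(|a|²+|b|²) with a = -1, b = (-2 - 2i).
a* b = (2 + 2i), so ⟨σ_y⟩ = 4/9.
⟨S_y⟩ = (ħ/2)·⟨σ_y⟩.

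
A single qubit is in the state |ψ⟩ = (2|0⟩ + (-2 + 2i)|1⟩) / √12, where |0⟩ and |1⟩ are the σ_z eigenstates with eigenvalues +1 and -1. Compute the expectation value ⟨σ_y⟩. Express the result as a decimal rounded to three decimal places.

0.667

⟨σ_y⟩ = 2 Im(a* b)/(|a|²+|b|²) with a = 2, b = (-2 + 2i).
a* b = (-4 + 4i), so ⟨σ_y⟩ = 8/12.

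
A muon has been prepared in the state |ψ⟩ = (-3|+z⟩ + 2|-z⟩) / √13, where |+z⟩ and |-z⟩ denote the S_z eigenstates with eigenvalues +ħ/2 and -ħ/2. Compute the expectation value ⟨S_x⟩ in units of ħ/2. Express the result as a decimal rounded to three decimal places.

-0.923

⟨σ_x⟩ = 2 Re(a* b)/(|a|²+|b|²) with a = -3, b = 2.
a* b = -6, so ⟨σ_x⟩ = -12/13.
⟨S_x⟩ = (ħ/2)·⟨σ_x⟩.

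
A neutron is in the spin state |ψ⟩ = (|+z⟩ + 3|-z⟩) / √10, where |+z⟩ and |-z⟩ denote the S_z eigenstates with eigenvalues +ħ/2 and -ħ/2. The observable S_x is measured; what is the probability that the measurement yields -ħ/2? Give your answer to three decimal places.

|-x⟩ = (|+z⟩ - |-z⟩)/√2, so ⟨-x|ψ⟩ = (-2) / (√2·√10).
P = |-2|² / 20 = 4/20.

0.200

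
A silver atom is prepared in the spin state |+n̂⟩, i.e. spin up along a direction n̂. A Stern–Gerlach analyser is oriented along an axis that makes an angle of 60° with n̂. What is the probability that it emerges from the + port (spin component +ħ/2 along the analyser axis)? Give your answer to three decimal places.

0.750

For spin-½, the probability of finding spin-up along an axis at angle θ to the initial spin direction is cos²(θ/2); spin-down is sin²(θ/2).
θ = 60°, so P = cos²(30°) ≈ 0.750.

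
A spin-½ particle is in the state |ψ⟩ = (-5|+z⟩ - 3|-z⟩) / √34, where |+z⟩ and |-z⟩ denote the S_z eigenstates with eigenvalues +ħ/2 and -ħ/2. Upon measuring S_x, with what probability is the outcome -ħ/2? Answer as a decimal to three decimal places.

0.059

|-x⟩ = (|+z⟩ - |-z⟩)/√2, so ⟨-x|ψ⟩ = (-2) / (√2·√34).
P = |-2|² / 68 = 4/68.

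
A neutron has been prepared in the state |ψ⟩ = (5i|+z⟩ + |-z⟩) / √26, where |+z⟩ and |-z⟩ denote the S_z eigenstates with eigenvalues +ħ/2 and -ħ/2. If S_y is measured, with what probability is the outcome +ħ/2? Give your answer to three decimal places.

|+y⟩ = (|+z⟩ + i|-z⟩)/√2, so ⟨+y|ψ⟩ = (4i) / (√2·√26).
P = |4i|² / 52 = 16/52.

0.308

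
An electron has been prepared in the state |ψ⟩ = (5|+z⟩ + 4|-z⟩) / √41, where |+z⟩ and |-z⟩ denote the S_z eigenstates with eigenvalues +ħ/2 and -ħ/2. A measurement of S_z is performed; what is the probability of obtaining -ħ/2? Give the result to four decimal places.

0.3902

The -ħ/2 outcome corresponds to |-z⟩. Its amplitude in |ψ⟩ is 4/√41.
P = |4|² / 41 = 16/41.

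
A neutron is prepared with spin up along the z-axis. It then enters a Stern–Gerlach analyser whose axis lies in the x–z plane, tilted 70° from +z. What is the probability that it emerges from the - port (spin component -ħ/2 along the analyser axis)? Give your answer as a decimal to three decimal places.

For spin-½, the probability of finding spin-up along an axis at angle θ to the initial spin direction is cos²(θ/2); spin-down is sin²(θ/2).
θ = 70°, so P = sin²(35°) ≈ 0.329.

0.329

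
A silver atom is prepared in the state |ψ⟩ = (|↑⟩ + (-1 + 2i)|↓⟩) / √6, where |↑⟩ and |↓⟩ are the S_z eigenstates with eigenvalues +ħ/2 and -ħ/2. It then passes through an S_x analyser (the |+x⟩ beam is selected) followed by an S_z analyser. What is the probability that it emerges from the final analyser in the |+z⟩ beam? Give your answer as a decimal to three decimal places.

0.167

First analyser (S_x): P(|+x⟩) = |⟨+x|ψ⟩|² = 4/12.
After stage 1 the state is |+x⟩; P(|+z⟩) = |⟨+z|+x⟩|² = 1/2.
Joint probability = 4/12 × 1/2 = 0.167.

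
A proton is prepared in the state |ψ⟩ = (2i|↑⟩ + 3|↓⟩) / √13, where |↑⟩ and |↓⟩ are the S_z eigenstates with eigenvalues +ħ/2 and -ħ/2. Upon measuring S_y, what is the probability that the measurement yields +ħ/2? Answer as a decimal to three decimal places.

0.038

|+y⟩ = (|↑⟩ + i|↓⟩)/√2, so ⟨+y|ψ⟩ = (-i) / (√2·√13).
P = |-i|² / 26 = 1/26.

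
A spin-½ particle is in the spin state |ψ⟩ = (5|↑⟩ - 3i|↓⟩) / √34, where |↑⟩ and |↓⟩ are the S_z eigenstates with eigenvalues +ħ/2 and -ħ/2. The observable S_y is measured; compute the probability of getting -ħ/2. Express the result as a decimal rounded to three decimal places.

0.941

|-y⟩ = (|↑⟩ - i|↓⟩)/√2, so ⟨-y|ψ⟩ = (8) / (√2·√34).
P = |8|² / 68 = 64/68.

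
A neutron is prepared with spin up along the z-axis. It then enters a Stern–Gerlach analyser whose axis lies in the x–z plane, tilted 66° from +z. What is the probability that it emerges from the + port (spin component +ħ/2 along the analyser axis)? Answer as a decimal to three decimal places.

For spin-½, the probability of finding spin-up along an axis at angle θ to the initial spin direction is cos²(θ/2); spin-down is sin²(θ/2).
θ = 66°, so P = cos²(33°) ≈ 0.703.

0.703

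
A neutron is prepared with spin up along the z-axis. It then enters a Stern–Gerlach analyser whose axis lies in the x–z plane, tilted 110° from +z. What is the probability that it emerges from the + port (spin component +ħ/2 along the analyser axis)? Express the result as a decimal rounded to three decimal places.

For spin-½, the probability of finding spin-up along an axis at angle θ to the initial spin direction is cos²(θ/2); spin-down is sin²(θ/2).
θ = 110°, so P = cos²(55°) ≈ 0.329.

0.329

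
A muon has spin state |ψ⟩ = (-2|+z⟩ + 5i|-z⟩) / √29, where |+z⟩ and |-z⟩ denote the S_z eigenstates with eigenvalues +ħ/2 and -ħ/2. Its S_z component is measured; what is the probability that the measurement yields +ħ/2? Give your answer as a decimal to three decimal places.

The +ħ/2 outcome corresponds to |+z⟩. Its amplitude in |ψ⟩ is -2/√29.
P = |-2|² / 29 = 4/29.

0.138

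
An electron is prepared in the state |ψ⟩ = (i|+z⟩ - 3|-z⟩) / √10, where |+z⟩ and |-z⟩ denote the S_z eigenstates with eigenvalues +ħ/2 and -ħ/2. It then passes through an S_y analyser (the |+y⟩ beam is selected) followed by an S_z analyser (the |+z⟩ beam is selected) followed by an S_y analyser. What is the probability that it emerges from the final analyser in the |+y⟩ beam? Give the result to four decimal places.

First analyser (S_y): P(|+y⟩) = |⟨+y|ψ⟩|² = 16/20.
After stage 1 the state is |+y⟩; P(|+z⟩) = |⟨+z|+y⟩|² = 1/2.
After stage 2 the state is |+z⟩; P(|+y⟩) = |⟨+y|+z⟩|² = 1/2.
Joint probability = 16/20 × 1/2 × 1/2 = 0.2000.

0.2000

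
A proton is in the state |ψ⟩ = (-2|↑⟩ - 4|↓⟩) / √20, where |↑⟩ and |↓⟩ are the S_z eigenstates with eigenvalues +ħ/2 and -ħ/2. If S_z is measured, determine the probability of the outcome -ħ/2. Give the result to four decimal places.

The -ħ/2 outcome corresponds to |↓⟩. Its amplitude in |ψ⟩ is -4/√20.
P = |-4|² / 20 = 16/20.

0.8000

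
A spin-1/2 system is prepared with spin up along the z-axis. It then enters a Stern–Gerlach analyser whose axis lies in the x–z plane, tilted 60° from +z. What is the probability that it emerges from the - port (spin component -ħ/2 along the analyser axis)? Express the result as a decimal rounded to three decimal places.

For spin-½, the probability of finding spin-up along an axis at angle θ to the initial spin direction is cos²(θ/2); spin-down is sin²(θ/2).
θ = 60°, so P = sin²(30°) ≈ 0.250.

0.250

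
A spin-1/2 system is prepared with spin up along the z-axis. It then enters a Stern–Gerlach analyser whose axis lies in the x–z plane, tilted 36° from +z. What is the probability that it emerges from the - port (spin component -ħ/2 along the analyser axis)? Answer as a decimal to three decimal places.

0.095

For spin-½, the probability of finding spin-up along an axis at angle θ to the initial spin direction is cos²(θ/2); spin-down is sin²(θ/2).
θ = 36°, so P = sin²(18°) ≈ 0.095.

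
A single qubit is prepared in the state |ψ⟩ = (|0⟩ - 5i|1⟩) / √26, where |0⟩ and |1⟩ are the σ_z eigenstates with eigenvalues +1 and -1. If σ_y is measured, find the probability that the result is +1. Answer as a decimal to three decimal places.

|+y⟩ = (|0⟩ + i|1⟩)/√2, so ⟨+y|ψ⟩ = (-4) / (√2·√26).
P = |-4|² / 52 = 16/52.

0.308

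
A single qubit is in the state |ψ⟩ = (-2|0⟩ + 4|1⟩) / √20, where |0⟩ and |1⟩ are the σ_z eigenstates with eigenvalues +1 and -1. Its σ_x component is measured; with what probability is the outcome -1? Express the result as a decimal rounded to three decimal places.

0.900

|-x⟩ = (|0⟩ - |1⟩)/√2, so ⟨-x|ψ⟩ = (-6) / (√2·√20).
P = |-6|² / 40 = 36/40.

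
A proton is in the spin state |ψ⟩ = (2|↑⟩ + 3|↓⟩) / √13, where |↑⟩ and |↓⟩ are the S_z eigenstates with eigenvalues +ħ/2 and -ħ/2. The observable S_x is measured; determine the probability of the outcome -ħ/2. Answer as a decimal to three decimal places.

|-x⟩ = (|↑⟩ - |↓⟩)/√2, so ⟨-x|ψ⟩ = (-1) / (√2·√13).
P = |-1|² / 26 = 1/26.

0.038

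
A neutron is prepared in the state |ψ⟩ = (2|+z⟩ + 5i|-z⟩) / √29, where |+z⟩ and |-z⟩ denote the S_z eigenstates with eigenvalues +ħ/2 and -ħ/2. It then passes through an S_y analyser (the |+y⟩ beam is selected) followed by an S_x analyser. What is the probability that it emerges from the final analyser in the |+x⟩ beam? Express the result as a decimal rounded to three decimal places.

0.422

First analyser (S_y): P(|+y⟩) = |⟨+y|ψ⟩|² = 49/58.
After stage 1 the state is |+y⟩; P(|+x⟩) = |⟨+x|+y⟩|² = 1/2.
Joint probability = 49/58 × 1/2 = 0.422.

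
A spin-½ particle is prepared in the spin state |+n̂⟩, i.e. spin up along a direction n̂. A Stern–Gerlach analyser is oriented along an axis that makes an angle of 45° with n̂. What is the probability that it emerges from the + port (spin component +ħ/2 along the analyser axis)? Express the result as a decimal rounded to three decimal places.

For spin-½, the probability of finding spin-up along an axis at angle θ to the initial spin direction is cos²(θ/2); spin-down is sin²(θ/2).
θ = 45°, so P = cos²(22.5°) ≈ 0.854.

0.854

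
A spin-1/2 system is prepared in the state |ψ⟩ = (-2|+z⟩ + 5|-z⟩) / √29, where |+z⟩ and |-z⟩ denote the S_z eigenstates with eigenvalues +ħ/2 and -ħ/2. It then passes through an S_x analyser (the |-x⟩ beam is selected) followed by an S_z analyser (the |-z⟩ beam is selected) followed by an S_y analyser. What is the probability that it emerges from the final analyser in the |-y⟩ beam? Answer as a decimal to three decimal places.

First analyser (S_x): P(|-x⟩) = |⟨-x|ψ⟩|² = 49/58.
After stage 1 the state is |-x⟩; P(|-z⟩) = |⟨-z|-x⟩|² = 1/2.
After stage 2 the state is |-z⟩; P(|-y⟩) = |⟨-y|-z⟩|² = 1/2.
Joint probability = 49/58 × 1/2 × 1/2 = 0.211.

0.211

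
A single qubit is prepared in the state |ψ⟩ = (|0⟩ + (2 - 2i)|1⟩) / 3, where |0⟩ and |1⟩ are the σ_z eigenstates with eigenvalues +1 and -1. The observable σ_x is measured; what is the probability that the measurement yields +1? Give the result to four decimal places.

0.7222

|+x⟩ = (|0⟩ + |1⟩)/√2, so ⟨+x|ψ⟩ = (3 - 2i) / (√2·3).
P = |3 - 2i|² / 18 = 13/18.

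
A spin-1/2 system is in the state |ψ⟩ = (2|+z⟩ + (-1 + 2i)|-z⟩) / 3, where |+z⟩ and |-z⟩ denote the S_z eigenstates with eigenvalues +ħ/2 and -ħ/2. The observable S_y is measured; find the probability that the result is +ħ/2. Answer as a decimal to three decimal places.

|+y⟩ = (|+z⟩ + i|-z⟩)/√2, so ⟨+y|ψ⟩ = (4 + i) / (√2·3).
P = |4 + i|² / 18 = 17/18.

0.944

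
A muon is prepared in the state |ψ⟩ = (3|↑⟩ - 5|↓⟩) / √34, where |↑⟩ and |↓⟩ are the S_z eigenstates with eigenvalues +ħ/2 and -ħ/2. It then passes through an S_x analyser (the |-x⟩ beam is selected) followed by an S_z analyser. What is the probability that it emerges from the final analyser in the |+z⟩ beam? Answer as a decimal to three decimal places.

0.471

First analyser (S_x): P(|-x⟩) = |⟨-x|ψ⟩|² = 64/68.
After stage 1 the state is |-x⟩; P(|+z⟩) = |⟨+z|-x⟩|² = 1/2.
Joint probability = 64/68 × 1/2 = 0.471.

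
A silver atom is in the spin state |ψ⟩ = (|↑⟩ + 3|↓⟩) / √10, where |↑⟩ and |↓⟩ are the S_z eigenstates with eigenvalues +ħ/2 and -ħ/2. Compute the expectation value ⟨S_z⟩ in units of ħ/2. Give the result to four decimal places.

⟨σ_z⟩ = |a|² - |b|² divided by |a|²+|b|², with a, b the |↑⟩, |↓⟩ amplitudes.
= (1 - 9)/10 = -8/10.
⟨S_z⟩ = (ħ/2)·⟨σ_z⟩.

-0.8000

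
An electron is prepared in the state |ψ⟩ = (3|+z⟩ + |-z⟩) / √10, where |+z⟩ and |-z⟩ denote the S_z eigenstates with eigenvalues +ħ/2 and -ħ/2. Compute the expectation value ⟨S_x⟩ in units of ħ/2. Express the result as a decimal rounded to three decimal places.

⟨σ_x⟩ = 2 Re(a* b)/(|a|²+|b|²) with a = 3, b = 1.
a* b = 3, so ⟨σ_x⟩ = 6/10.
⟨S_x⟩ = (ħ/2)·⟨σ_x⟩.

0.600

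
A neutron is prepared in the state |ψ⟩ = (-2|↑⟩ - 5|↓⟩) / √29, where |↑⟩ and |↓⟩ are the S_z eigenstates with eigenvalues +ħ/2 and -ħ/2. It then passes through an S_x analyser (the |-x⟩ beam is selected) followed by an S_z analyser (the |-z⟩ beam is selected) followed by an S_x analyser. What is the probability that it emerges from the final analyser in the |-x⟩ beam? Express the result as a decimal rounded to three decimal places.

0.039

First analyser (S_x): P(|-x⟩) = |⟨-x|ψ⟩|² = 9/58.
After stage 1 the state is |-x⟩; P(|-z⟩) = |⟨-z|-x⟩|² = 1/2.
After stage 2 the state is |-z⟩; P(|-x⟩) = |⟨-x|-z⟩|² = 1/2.
Joint probability = 9/58 × 1/2 × 1/2 = 0.039.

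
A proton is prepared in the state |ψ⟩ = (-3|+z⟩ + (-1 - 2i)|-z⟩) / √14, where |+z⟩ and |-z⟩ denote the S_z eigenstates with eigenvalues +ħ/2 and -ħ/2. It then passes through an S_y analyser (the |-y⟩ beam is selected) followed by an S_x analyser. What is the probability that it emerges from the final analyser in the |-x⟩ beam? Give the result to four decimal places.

First analyser (S_y): P(|-y⟩) = |⟨-y|ψ⟩|² = 2/28.
After stage 1 the state is |-y⟩; P(|-x⟩) = |⟨-x|-y⟩|² = 1/2.
Joint probability = 2/28 × 1/2 = 0.0357.

0.0357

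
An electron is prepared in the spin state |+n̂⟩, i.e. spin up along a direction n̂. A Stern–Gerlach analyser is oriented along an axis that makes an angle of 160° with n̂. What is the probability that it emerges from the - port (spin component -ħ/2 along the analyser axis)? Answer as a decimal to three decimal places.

For spin-½, the probability of finding spin-up along an axis at angle θ to the initial spin direction is cos²(θ/2); spin-down is sin²(θ/2).
θ = 160°, so P = sin²(80°) ≈ 0.970.

0.970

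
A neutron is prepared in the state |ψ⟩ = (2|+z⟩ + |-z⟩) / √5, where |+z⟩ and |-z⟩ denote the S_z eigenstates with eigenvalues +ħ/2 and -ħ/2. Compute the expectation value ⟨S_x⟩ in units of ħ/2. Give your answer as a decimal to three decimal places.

0.800

⟨σ_x⟩ = 2 Re(a* b)/(|a|²+|b|²) with a = 2, b = 1.
a* b = 2, so ⟨σ_x⟩ = 4/5.
⟨S_x⟩ = (ħ/2)·⟨σ_x⟩.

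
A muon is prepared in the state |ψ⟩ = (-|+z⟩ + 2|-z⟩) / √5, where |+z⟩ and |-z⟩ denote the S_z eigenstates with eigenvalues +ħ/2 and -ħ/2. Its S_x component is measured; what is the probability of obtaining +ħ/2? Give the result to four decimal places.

0.1000

|+x⟩ = (|+z⟩ + |-z⟩)/√2, so ⟨+x|ψ⟩ = (1) / (√2·√5).
P = |1|² / 10 = 1/10.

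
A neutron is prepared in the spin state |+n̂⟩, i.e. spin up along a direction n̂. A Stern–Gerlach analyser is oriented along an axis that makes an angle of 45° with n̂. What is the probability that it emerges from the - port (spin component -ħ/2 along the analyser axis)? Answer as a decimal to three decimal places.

0.146

For spin-½, the probability of finding spin-up along an axis at angle θ to the initial spin direction is cos²(θ/2); spin-down is sin²(θ/2).
θ = 45°, so P = sin²(22.5°) ≈ 0.146.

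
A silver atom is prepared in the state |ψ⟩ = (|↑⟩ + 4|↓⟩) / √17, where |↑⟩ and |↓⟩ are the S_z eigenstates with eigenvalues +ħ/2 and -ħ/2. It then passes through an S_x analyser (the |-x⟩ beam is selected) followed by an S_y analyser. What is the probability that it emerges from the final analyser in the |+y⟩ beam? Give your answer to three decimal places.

First analyser (S_x): P(|-x⟩) = |⟨-x|ψ⟩|² = 9/34.
After stage 1 the state is |-x⟩; P(|+y⟩) = |⟨+y|-x⟩|² = 1/2.
Joint probability = 9/34 × 1/2 = 0.132.

0.132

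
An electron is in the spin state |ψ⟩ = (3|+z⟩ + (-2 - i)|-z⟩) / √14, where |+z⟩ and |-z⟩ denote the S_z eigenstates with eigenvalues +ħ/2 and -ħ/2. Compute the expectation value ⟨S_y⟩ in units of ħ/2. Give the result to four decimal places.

⟨σ_y⟩ = 2 Im(a* b)/(|a|²+|b|²) with a = 3, b = (-2 - i).
a* b = (-6 - 3i), so ⟨σ_y⟩ = -6/14.
⟨S_y⟩ = (ħ/2)·⟨σ_y⟩.

-0.4286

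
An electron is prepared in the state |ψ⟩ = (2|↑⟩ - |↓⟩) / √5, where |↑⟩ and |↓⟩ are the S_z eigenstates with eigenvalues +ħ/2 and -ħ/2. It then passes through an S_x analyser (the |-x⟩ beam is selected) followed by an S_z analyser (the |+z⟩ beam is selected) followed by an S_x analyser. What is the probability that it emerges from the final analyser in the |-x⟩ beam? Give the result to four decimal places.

First analyser (S_x): P(|-x⟩) = |⟨-x|ψ⟩|² = 9/10.
After stage 1 the state is |-x⟩; P(|+z⟩) = |⟨+z|-x⟩|² = 1/2.
After stage 2 the state is |+z⟩; P(|-x⟩) = |⟨-x|+z⟩|² = 1/2.
Joint probability = 9/10 × 1/2 × 1/2 = 0.2250.

0.2250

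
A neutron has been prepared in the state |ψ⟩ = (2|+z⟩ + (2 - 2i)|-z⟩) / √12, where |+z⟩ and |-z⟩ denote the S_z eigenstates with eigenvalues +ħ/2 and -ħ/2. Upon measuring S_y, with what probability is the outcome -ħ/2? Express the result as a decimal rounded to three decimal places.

0.833

|-y⟩ = (|+z⟩ - i|-z⟩)/√2, so ⟨-y|ψ⟩ = (4 + 2i) / (√2·√12).
P = |4 + 2i|² / 24 = 20/24.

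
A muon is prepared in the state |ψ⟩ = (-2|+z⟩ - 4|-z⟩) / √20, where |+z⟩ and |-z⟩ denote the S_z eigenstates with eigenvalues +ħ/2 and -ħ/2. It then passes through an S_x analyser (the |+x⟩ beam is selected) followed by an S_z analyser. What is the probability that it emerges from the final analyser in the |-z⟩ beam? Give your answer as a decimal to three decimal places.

First analyser (S_x): P(|+x⟩) = |⟨+x|ψ⟩|² = 36/40.
After stage 1 the state is |+x⟩; P(|-z⟩) = |⟨-z|+x⟩|² = 1/2.
Joint probability = 36/40 × 1/2 = 0.450.

0.450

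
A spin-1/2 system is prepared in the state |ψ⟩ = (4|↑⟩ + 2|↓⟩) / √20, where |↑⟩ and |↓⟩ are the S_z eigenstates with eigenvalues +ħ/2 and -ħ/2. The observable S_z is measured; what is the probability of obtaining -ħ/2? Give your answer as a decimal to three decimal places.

0.200

The -ħ/2 outcome corresponds to |↓⟩. Its amplitude in |ψ⟩ is 2/√20.
P = |2|² / 20 = 4/20.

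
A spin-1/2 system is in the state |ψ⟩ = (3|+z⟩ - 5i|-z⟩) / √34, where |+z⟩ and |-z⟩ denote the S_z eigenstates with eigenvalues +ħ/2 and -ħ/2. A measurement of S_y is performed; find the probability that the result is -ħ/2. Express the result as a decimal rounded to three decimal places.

|-y⟩ = (|+z⟩ - i|-z⟩)/√2, so ⟨-y|ψ⟩ = (8) / (√2·√34).
P = |8|² / 68 = 64/68.

0.941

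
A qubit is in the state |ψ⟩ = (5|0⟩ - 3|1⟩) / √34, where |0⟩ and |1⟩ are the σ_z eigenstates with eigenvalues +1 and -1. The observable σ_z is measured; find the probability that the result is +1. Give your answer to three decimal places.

The +1 outcome corresponds to |0⟩. Its amplitude in |ψ⟩ is 5/√34.
P = |5|² / 34 = 25/34.

0.735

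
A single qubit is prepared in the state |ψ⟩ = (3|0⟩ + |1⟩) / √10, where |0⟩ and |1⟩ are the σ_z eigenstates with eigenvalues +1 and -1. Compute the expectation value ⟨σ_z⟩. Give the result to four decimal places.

0.8000

⟨σ_z⟩ = |a|² - |b|² divided by |a|²+|b|², with a, b the |0⟩, |1⟩ amplitudes.
= (9 - 1)/10 = 8/10.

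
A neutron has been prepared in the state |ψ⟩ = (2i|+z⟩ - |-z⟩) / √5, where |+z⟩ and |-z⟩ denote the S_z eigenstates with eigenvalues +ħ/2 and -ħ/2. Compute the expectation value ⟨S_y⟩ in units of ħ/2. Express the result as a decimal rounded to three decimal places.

0.800

⟨σ_y⟩ = 2 Im(a* b)/(|a|²+|b|²) with a = 2i, b = -1.
a* b = 2i, so ⟨σ_y⟩ = 4/5.
⟨S_y⟩ = (ħ/2)·⟨σ_y⟩.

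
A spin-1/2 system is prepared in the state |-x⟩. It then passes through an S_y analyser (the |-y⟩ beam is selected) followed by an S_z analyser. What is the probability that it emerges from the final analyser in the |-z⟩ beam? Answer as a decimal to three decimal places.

First analyser (S_y): from |-x⟩, P(|-y⟩) = 1/2.
After stage 1 the state is |-y⟩; P(|-z⟩) = |⟨-z|-y⟩|² = 1/2.
Joint probability = 1/2 × 1/2 = 0.250.

0.250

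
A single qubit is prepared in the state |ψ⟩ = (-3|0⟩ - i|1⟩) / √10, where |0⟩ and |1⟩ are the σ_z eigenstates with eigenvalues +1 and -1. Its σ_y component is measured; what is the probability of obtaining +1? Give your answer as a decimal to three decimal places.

|+y⟩ = (|0⟩ + i|1⟩)/√2, so ⟨+y|ψ⟩ = (-4) / (√2·√10).
P = |-4|² / 20 = 16/20.

0.800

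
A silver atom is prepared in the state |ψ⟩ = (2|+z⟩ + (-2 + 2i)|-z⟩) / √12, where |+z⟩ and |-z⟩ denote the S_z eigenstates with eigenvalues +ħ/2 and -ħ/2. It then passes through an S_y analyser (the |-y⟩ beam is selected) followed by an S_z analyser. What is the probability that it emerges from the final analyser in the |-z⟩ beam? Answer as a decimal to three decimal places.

First analyser (S_y): P(|-y⟩) = |⟨-y|ψ⟩|² = 4/24.
After stage 1 the state is |-y⟩; P(|-z⟩) = |⟨-z|-y⟩|² = 1/2.
Joint probability = 4/24 × 1/2 = 0.083.

0.083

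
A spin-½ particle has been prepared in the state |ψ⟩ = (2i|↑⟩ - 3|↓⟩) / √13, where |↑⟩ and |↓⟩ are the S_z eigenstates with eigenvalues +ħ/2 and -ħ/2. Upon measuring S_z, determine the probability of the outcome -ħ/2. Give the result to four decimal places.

0.6923

The -ħ/2 outcome corresponds to |↓⟩. Its amplitude in |ψ⟩ is -3/√13.
P = |-3|² / 13 = 9/13.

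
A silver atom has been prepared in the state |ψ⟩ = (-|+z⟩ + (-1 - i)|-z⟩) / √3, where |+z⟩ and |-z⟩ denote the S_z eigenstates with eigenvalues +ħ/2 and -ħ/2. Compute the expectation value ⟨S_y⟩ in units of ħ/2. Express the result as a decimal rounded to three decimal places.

⟨σ_y⟩ = 2 Im(a* b)/(|a|²+|b|²) with a = -1, b = (-1 - i).
a* b = (1 + i), so ⟨σ_y⟩ = 2/3.
⟨S_y⟩ = (ħ/2)·⟨σ_y⟩.

0.667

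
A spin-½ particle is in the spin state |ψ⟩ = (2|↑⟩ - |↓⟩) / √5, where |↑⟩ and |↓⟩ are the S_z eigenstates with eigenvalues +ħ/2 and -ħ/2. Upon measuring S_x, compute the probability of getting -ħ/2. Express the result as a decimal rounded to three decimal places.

|-x⟩ = (|↑⟩ - |↓⟩)/√2, so ⟨-x|ψ⟩ = (3) / (√2·√5).
P = |3|² / 10 = 9/10.

0.900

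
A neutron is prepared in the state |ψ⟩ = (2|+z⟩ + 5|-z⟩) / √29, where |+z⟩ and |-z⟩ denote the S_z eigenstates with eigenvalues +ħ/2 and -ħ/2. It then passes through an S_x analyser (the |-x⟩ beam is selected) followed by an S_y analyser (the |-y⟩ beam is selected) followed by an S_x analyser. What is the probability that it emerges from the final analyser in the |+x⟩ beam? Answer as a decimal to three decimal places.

0.039

First analyser (S_x): P(|-x⟩) = |⟨-x|ψ⟩|² = 9/58.
After stage 1 the state is |-x⟩; P(|-y⟩) = |⟨-y|-x⟩|² = 1/2.
After stage 2 the state is |-y⟩; P(|+x⟩) = |⟨+x|-y⟩|² = 1/2.
Joint probability = 9/58 × 1/2 × 1/2 = 0.039.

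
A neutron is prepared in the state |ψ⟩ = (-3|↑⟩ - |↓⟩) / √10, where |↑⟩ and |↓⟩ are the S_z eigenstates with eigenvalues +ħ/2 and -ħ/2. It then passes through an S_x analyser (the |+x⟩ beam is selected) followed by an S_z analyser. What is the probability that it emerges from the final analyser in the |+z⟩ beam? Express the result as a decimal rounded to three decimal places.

First analyser (S_x): P(|+x⟩) = |⟨+x|ψ⟩|² = 16/20.
After stage 1 the state is |+x⟩; P(|+z⟩) = |⟨+z|+x⟩|² = 1/2.
Joint probability = 16/20 × 1/2 = 0.400.

0.400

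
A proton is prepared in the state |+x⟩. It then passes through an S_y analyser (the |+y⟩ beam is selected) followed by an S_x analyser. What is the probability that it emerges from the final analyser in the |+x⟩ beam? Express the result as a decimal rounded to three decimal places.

0.250

First analyser (S_y): from |+x⟩, P(|+y⟩) = 1/2.
After stage 1 the state is |+y⟩; P(|+x⟩) = |⟨+x|+y⟩|² = 1/2.
Joint probability = 1/2 × 1/2 = 0.250.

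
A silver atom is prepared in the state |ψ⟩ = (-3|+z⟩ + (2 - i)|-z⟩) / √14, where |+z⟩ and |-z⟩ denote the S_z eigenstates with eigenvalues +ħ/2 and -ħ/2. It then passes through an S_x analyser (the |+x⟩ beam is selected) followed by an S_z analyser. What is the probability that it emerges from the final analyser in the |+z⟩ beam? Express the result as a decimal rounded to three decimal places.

0.036

First analyser (S_x): P(|+x⟩) = |⟨+x|ψ⟩|² = 2/28.
After stage 1 the state is |+x⟩; P(|+z⟩) = |⟨+z|+x⟩|² = 1/2.
Joint probability = 2/28 × 1/2 = 0.036.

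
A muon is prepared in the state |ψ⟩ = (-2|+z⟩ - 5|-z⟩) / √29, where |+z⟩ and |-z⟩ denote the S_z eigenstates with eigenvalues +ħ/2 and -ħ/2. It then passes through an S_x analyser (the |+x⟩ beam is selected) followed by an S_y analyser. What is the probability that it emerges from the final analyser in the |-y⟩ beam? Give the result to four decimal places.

0.4224

First analyser (S_x): P(|+x⟩) = |⟨+x|ψ⟩|² = 49/58.
After stage 1 the state is |+x⟩; P(|-y⟩) = |⟨-y|+x⟩|² = 1/2.
Joint probability = 49/58 × 1/2 = 0.4224.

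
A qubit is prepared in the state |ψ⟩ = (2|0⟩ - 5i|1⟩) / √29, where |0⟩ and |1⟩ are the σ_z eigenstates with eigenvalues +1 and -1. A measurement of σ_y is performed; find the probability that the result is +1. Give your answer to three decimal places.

0.155

|+y⟩ = (|0⟩ + i|1⟩)/√2, so ⟨+y|ψ⟩ = (-3) / (√2·√29).
P = |-3|² / 58 = 9/58.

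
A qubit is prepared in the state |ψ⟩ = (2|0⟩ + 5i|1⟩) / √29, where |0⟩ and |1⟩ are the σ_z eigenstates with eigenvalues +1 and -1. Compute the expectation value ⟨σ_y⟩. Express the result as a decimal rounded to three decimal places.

⟨σ_y⟩ = 2 Im(a* b)/(|a|²+|b|²) with a = 2, b = 5i.
a* b = 10i, so ⟨σ_y⟩ = 20/29.

0.690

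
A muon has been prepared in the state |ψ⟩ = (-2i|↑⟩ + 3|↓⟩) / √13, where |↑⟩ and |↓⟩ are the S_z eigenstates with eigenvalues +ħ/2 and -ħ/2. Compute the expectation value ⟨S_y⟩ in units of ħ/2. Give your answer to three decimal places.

⟨σ_y⟩ = 2 Im(a* b)/(|a|²+|b|²) with a = -2i, b = 3.
a* b = 6i, so ⟨σ_y⟩ = 12/13.
⟨S_y⟩ = (ħ/2)·⟨σ_y⟩.

0.923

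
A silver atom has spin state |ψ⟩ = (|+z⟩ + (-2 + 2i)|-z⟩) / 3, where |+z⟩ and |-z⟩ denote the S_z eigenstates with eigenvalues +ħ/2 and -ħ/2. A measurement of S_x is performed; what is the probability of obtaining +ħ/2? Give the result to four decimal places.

|+x⟩ = (|+z⟩ + |-z⟩)/√2, so ⟨+x|ψ⟩ = (-1 + 2i) / (√2·3).
P = |-1 + 2i|² / 18 = 5/18.

0.2778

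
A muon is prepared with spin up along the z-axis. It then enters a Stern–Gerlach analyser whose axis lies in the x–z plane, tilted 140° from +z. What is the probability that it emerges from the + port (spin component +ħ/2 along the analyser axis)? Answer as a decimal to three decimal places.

0.117

For spin-½, the probability of finding spin-up along an axis at angle θ to the initial spin direction is cos²(θ/2); spin-down is sin²(θ/2).
θ = 140°, so P = cos²(70°) ≈ 0.117.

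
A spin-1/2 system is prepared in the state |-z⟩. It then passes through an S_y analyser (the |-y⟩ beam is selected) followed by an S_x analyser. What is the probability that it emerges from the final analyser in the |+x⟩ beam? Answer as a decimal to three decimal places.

0.250

First analyser (S_y): from |-z⟩, P(|-y⟩) = 1/2.
After stage 1 the state is |-y⟩; P(|+x⟩) = |⟨+x|-y⟩|² = 1/2.
Joint probability = 1/2 × 1/2 = 0.250.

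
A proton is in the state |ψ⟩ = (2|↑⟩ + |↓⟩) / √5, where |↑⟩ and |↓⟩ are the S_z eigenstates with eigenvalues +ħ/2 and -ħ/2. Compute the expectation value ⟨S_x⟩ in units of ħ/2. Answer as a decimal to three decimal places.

⟨σ_x⟩ = 2 Re(a* b)/(|a|²+|b|²) with a = 2, b = 1.
a* b = 2, so ⟨σ_x⟩ = 4/5.
⟨S_x⟩ = (ħ/2)·⟨σ_x⟩.

0.800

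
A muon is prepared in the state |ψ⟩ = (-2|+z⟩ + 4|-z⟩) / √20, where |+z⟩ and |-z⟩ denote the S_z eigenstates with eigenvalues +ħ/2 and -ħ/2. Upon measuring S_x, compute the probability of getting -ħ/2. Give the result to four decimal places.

0.9000

|-x⟩ = (|+z⟩ - |-z⟩)/√2, so ⟨-x|ψ⟩ = (-6) / (√2·√20).
P = |-6|² / 40 = 36/40.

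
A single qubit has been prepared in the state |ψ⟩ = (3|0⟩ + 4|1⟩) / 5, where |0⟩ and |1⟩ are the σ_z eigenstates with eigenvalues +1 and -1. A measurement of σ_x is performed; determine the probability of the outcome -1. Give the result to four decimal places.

|-x⟩ = (|0⟩ - |1⟩)/√2, so ⟨-x|ψ⟩ = (-1) / (√2·5).
P = |-1|² / 50 = 1/50.

0.0200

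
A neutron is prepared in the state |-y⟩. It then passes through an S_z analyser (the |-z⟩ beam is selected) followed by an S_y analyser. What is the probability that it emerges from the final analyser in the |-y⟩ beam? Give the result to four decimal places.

0.2500

First analyser (S_z): from |-y⟩, P(|-z⟩) = 1/2.
After stage 1 the state is |-z⟩; P(|-y⟩) = |⟨-y|-z⟩|² = 1/2.
Joint probability = 1/2 × 1/2 = 0.2500.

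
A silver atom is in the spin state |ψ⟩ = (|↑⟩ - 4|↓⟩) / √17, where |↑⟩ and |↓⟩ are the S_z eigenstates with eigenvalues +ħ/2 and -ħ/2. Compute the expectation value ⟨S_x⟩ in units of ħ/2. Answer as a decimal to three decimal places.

-0.471

⟨σ_x⟩ = 2 Re(a* b)/(|a|²+|b|²) with a = 1, b = -4.
a* b = -4, so ⟨σ_x⟩ = -8/17.
⟨S_x⟩ = (ħ/2)·⟨σ_x⟩.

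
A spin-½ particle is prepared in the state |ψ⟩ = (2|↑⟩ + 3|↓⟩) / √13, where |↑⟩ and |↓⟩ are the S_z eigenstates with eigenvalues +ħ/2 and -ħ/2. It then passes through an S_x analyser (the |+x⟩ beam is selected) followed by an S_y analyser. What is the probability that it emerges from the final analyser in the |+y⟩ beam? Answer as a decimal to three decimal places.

First analyser (S_x): P(|+x⟩) = |⟨+x|ψ⟩|² = 25/26.
After stage 1 the state is |+x⟩; P(|+y⟩) = |⟨+y|+x⟩|² = 1/2.
Joint probability = 25/26 × 1/2 = 0.481.

0.481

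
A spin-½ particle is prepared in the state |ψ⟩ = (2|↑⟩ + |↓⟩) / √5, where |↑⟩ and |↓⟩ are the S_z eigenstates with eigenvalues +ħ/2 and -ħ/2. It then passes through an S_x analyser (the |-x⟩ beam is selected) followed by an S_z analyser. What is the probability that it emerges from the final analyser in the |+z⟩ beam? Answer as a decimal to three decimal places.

First analyser (S_x): P(|-x⟩) = |⟨-x|ψ⟩|² = 1/10.
After stage 1 the state is |-x⟩; P(|+z⟩) = |⟨+z|-x⟩|² = 1/2.
Joint probability = 1/10 × 1/2 = 0.050.

0.050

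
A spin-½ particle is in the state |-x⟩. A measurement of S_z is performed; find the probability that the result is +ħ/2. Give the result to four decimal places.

0.5000

In the S_z basis, |-x⟩ = (|+z⟩ - |-z⟩)/√2 and |+z⟩ = |+z⟩.
|⟨+z|-x⟩|² = 1/2.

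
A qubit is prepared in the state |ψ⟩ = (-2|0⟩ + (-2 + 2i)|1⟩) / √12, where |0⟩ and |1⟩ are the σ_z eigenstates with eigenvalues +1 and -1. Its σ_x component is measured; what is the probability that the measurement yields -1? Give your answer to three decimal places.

|-x⟩ = (|0⟩ - |1⟩)/√2, so ⟨-x|ψ⟩ = (-2i) / (√2·√12).
P = |-2i|² / 24 = 4/24.

0.167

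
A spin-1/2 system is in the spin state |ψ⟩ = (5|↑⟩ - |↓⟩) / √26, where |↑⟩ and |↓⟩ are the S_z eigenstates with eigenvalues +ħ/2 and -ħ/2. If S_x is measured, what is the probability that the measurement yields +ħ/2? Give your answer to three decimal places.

|+x⟩ = (|↑⟩ + |↓⟩)/√2, so ⟨+x|ψ⟩ = (4) / (√2·√26).
P = |4|² / 52 = 16/52.

0.308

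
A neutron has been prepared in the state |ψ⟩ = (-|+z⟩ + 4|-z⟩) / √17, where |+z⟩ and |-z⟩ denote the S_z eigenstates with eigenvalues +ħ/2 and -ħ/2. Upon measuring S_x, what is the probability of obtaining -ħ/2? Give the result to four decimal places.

|-x⟩ = (|+z⟩ - |-z⟩)/√2, so ⟨-x|ψ⟩ = (-5) / (√2·√17).
P = |-5|² / 34 = 25/34.

0.7353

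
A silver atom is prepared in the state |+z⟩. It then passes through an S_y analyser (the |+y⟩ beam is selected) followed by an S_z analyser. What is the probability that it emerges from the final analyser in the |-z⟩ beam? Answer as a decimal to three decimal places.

First analyser (S_y): from |+z⟩, P(|+y⟩) = 1/2.
After stage 1 the state is |+y⟩; P(|-z⟩) = |⟨-z|+y⟩|² = 1/2.
Joint probability = 1/2 × 1/2 = 0.250.

0.250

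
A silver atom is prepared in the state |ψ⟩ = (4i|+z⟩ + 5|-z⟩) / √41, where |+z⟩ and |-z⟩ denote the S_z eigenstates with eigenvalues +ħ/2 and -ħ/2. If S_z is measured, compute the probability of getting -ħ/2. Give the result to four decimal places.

0.6098

The -ħ/2 outcome corresponds to |-z⟩. Its amplitude in |ψ⟩ is 5/√41.
P = |5|² / 41 = 25/41.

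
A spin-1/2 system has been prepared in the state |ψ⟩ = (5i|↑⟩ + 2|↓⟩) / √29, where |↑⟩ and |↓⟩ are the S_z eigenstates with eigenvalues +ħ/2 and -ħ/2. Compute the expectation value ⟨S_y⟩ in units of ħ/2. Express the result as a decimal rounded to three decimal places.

-0.690

⟨σ_y⟩ = 2 Im(a* b)/(|a|²+|b|²) with a = 5i, b = 2.
a* b = -10i, so ⟨σ_y⟩ = -20/29.
⟨S_y⟩ = (ħ/2)·⟨σ_y⟩.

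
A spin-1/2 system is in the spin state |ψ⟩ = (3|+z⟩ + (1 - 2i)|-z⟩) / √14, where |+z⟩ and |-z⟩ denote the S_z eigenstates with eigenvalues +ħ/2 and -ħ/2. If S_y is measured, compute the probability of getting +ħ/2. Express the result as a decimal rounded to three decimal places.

0.071

|+y⟩ = (|+z⟩ + i|-z⟩)/√2, so ⟨+y|ψ⟩ = (1 - i) / (√2·√14).
P = |1 - i|² / 28 = 2/28.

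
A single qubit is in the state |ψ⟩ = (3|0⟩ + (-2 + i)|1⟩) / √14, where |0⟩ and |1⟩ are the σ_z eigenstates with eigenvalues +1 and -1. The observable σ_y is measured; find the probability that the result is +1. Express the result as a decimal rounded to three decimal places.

|+y⟩ = (|0⟩ + i|1⟩)/√2, so ⟨+y|ψ⟩ = (4 + 2i) / (√2·√14).
P = |4 + 2i|² / 28 = 20/28.

0.714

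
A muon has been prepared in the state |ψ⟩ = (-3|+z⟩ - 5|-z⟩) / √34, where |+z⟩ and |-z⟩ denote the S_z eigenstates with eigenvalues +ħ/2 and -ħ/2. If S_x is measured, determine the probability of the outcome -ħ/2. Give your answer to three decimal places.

0.059

|-x⟩ = (|+z⟩ - |-z⟩)/√2, so ⟨-x|ψ⟩ = (2) / (√2·√34).
P = |2|² / 68 = 4/68.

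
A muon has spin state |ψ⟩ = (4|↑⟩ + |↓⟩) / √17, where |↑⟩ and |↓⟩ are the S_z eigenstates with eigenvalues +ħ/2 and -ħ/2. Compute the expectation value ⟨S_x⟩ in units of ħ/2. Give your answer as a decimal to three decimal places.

⟨σ_x⟩ = 2 Re(a* b)/(|a|²+|b|²) with a = 4, b = 1.
a* b = 4, so ⟨σ_x⟩ = 8/17.
⟨S_x⟩ = (ħ/2)·⟨σ_x⟩.

0.471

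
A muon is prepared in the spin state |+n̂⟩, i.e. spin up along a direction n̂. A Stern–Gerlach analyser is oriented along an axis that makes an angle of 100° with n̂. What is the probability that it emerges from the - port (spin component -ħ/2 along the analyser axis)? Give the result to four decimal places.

0.5868

For spin-½, the probability of finding spin-up along an axis at angle θ to the initial spin direction is cos²(θ/2); spin-down is sin²(θ/2).
θ = 100°, so P = sin²(50°) ≈ 0.5868.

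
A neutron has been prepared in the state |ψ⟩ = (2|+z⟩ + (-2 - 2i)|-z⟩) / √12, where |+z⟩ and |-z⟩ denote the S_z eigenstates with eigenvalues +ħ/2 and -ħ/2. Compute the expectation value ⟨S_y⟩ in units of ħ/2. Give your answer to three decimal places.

⟨σ_y⟩ = 2 Im(a* b)/(|a|²+|b|²) with a = 2, b = (-2 - 2i).
a* b = (-4 - 4i), so ⟨σ_y⟩ = -8/12.
⟨S_y⟩ = (ħ/2)·⟨σ_y⟩.

-0.667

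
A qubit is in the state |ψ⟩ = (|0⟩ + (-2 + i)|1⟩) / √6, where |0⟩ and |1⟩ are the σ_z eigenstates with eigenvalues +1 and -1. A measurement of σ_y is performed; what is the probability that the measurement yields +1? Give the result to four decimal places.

|+y⟩ = (|0⟩ + i|1⟩)/√2, so ⟨+y|ψ⟩ = (2 + 2i) / (√2·√6).
P = |2 + 2i|² / 12 = 8/12.

0.6667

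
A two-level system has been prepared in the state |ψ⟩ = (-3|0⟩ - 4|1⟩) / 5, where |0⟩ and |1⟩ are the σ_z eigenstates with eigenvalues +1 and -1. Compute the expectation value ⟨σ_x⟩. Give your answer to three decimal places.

0.960

⟨σ_x⟩ = 2 Re(a* b)/(|a|²+|b|²) with a = -3, b = -4.
a* b = 12, so ⟨σ_x⟩ = 24/25.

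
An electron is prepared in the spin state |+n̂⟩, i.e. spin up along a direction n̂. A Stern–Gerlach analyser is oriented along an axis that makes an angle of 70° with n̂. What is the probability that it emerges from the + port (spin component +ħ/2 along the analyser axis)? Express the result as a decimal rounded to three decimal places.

For spin-½, the probability of finding spin-up along an axis at angle θ to the initial spin direction is cos²(θ/2); spin-down is sin²(θ/2).
θ = 70°, so P = cos²(35°) ≈ 0.671.

0.671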